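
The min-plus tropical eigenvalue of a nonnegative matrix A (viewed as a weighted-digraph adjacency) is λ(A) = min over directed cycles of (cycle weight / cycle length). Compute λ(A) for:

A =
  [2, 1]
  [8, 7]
λ(A) = 2

Enumerate directed cycles and compute their means (weight / length). Sample:
  cycle 0 → 0: weight = 2, length = 1, mean = 2/1 ≈ 2.000
  cycle 1 → 1: weight = 7, length = 1, mean = 7/1 ≈ 7.000
  cycle 0 → 1 → 0: weight = 9, length = 2, mean = 9/2 ≈ 4.500
  cycle 1 → 0 → 1: weight = 9, length = 2, mean = 9/2 ≈ 4.500
Minimum mean = 2.000, attained e.g. along the cycle 0 → 0 with weight 2 and length 1. So λ(A) = 2/1 = 2.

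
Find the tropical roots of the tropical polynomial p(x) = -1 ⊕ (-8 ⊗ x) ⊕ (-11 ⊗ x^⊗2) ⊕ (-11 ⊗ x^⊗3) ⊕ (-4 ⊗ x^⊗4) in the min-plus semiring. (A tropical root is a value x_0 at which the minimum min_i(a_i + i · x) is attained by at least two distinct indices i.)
Roots: {-7, 0, 3, 7}

Each tropical root is a break point of the lower envelope of the lines y = a_i + i · x (there are 5 lines, with slopes 0, 1, ..., 4). Only the lines that attain the minimum somewhere contribute to roots; other lines are dominated. Here the surviving (envelope) indices are i = 4, i = 3, i = 2, i = 1, i = 0.
Intersections between consecutive envelope lines give the roots: for adjacent envelope indices i < j the intersection is x = (a_i − a_j) / (j − i). Reading off the sorted break points: {-7, 0, 3, 7}.
Verification: at each break x_0, at least two indices attain the minimum of min_i(a_i + i · x_0).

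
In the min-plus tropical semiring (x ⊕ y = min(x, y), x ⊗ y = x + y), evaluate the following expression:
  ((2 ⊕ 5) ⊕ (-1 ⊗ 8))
((2 ⊕ 5) ⊕ (-1 ⊗ 8)) = 2

Expand innermost to outermost. Recall ⊕ takes the minimum of its arguments and ⊗ takes their sum. Working out the expression ((2 ⊕ 5) ⊕ (-1 ⊗ 8)) gives 2.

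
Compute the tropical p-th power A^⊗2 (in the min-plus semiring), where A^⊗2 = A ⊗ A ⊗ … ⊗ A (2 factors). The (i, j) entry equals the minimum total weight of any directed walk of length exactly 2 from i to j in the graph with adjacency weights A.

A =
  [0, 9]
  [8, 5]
A^⊗2 =
  [0, 9]
  [8, 10]

Each entry (A^⊗2)_ij equals the minimum over all length-2 walks i = v_0 → v_1 → … → v_2 = j of Σ_t A[v_t][v_{t+1}]. For example, for (i, j) = (0, 1) we minimise over 2 possible intermediate vertex sequences; the minimum is 9, attained along the walk 0 → 0 → 1.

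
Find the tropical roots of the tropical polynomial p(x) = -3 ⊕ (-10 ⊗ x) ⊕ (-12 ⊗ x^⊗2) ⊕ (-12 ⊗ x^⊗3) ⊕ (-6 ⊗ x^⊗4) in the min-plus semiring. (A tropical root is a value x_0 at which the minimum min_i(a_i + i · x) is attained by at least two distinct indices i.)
Roots: {-6, 0, 2, 7}

Each tropical root is a break point of the lower envelope of the lines y = a_i + i · x (there are 5 lines, with slopes 0, 1, ..., 4). Only the lines that attain the minimum somewhere contribute to roots; other lines are dominated. Here the surviving (envelope) indices are i = 4, i = 3, i = 2, i = 1, i = 0.
Intersections between consecutive envelope lines give the roots: for adjacent envelope indices i < j the intersection is x = (a_i − a_j) / (j − i). Reading off the sorted break points: {-6, 0, 2, 7}.
Verification: at each break x_0, at least two indices attain the minimum of min_i(a_i + i · x_0).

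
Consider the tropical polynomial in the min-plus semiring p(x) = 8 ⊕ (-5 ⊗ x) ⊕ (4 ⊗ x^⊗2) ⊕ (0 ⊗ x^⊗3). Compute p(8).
p(8) = 3

A tropical monomial a ⊗ x^⊗i evaluates to a + i · x. Evaluating each term at x = 8:
  Term 0 contributes 8 + 0 · 8 = 8
  Term 1 contributes -5 + 1 · 8 = 3
  Term 2 contributes 4 + 2 · 8 = 20
  Term 3 contributes 0 + 3 · 8 = 24
p(8) = ⊕ of these = min[8, 3, 20, 24] = 3.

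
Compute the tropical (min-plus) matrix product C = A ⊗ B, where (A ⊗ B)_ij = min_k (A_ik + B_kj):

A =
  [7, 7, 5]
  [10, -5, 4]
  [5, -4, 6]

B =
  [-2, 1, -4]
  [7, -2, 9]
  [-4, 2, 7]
A ⊗ B =
  [1, 5, 3]
  [0, -7, 4]
  [2, -6, 1]

Apply the min-plus product entry-by-entry:
  C[0][0] = min over k of (A[0][0] + B[0][0] = 7 + -2 = 5, A[0][1] + B[1][0] = 7 + 7 = 14, A[0][2] + B[2][0] = 5 + -4 = 1) = 1 (attained at k = 2)
  C[0][1] = min over k of (A[0][0] + B[0][1] = 7 + 1 = 8, A[0][1] + B[1][1] = 7 + -2 = 5, A[0][2] + B[2][1] = 5 + 2 = 7) = 5 (attained at k = 1)
  C[0][2] = min over k of (A[0][0] + B[0][2] = 7 + -4 = 3, A[0][1] + B[1][2] = 7 + 9 = 16, A[0][2] + B[2][2] = 5 + 7 = 12) = 3 (attained at k = 0)
  C[1][0] = min over k of (A[1][0] + B[0][0] = 10 + -2 = 8, A[1][1] + B[1][0] = -5 + 7 = 2, A[1][2] + B[2][0] = 4 + -4 = 0) = 0 (attained at k = 2)
  C[1][1] = min over k of (A[1][0] + B[0][1] = 10 + 1 = 11, A[1][1] + B[1][1] = -5 + -2 = -7, A[1][2] + B[2][1] = 4 + 2 = 6) = -7 (attained at k = 1)
  C[1][2] = min over k of (A[1][0] + B[0][2] = 10 + -4 = 6, A[1][1] + B[1][2] = -5 + 9 = 4, A[1][2] + B[2][2] = 4 + 7 = 11) = 4 (attained at k = 1)
  C[2][0] = min over k of (A[2][0] + B[0][0] = 5 + -2 = 3, A[2][1] + B[1][0] = -4 + 7 = 3, A[2][2] + B[2][0] = 6 + -4 = 2) = 2 (attained at k = 2)
  C[2][1] = min over k of (A[2][0] + B[0][1] = 5 + 1 = 6, A[2][1] + B[1][1] = -4 + -2 = -6, A[2][2] + B[2][1] = 6 + 2 = 8) = -6 (attained at k = 1)
  C[2][2] = min over k of (A[2][0] + B[0][2] = 5 + -4 = 1, A[2][1] + B[1][2] = -4 + 9 = 5, A[2][2] + B[2][2] = 6 + 7 = 13) = 1 (attained at k = 0)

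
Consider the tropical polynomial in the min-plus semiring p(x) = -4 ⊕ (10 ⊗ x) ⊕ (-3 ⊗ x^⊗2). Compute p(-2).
p(-2) = -7

A tropical monomial a ⊗ x^⊗i evaluates to a + i · x. Evaluating each term at x = -2:
  Term 0 contributes -4 + 0 · -2 = -4
  Term 1 contributes 10 + 1 · -2 = 8
  Term 2 contributes -3 + 2 · -2 = -7
p(-2) = ⊕ of these = min[-4, 8, -7] = -7.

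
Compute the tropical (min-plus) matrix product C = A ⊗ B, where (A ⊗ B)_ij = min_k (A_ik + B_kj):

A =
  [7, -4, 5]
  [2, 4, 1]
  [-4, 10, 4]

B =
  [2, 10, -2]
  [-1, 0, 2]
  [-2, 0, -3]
A ⊗ B =
  [-5, -4, -2]
  [-1, 1, -2]
  [-2, 4, -6]

Apply the min-plus product entry-by-entry:
  C[0][0] = min over k of (A[0][0] + B[0][0] = 7 + 2 = 9, A[0][1] + B[1][0] = -4 + -1 = -5, A[0][2] + B[2][0] = 5 + -2 = 3) = -5 (attained at k = 1)
  C[0][1] = min over k of (A[0][0] + B[0][1] = 7 + 10 = 17, A[0][1] + B[1][1] = -4 + 0 = -4, A[0][2] + B[2][1] = 5 + 0 = 5) = -4 (attained at k = 1)
  C[0][2] = min over k of (A[0][0] + B[0][2] = 7 + -2 = 5, A[0][1] + B[1][2] = -4 + 2 = -2, A[0][2] + B[2][2] = 5 + -3 = 2) = -2 (attained at k = 1)
  C[1][0] = min over k of (A[1][0] + B[0][0] = 2 + 2 = 4, A[1][1] + B[1][0] = 4 + -1 = 3, A[1][2] + B[2][0] = 1 + -2 = -1) = -1 (attained at k = 2)
  C[1][1] = min over k of (A[1][0] + B[0][1] = 2 + 10 = 12, A[1][1] + B[1][1] = 4 + 0 = 4, A[1][2] + B[2][1] = 1 + 0 = 1) = 1 (attained at k = 2)
  C[1][2] = min over k of (A[1][0] + B[0][2] = 2 + -2 = 0, A[1][1] + B[1][2] = 4 + 2 = 6, A[1][2] + B[2][2] = 1 + -3 = -2) = -2 (attained at k = 2)
  C[2][0] = min over k of (A[2][0] + B[0][0] = -4 + 2 = -2, A[2][1] + B[1][0] = 10 + -1 = 9, A[2][2] + B[2][0] = 4 + -2 = 2) = -2 (attained at k = 0)
  C[2][1] = min over k of (A[2][0] + B[0][1] = -4 + 10 = 6, A[2][1] + B[1][1] = 10 + 0 = 10, A[2][2] + B[2][1] = 4 + 0 = 4) = 4 (attained at k = 2)
  C[2][2] = min over k of (A[2][0] + B[0][2] = -4 + -2 = -6, A[2][1] + B[1][2] = 10 + 2 = 12, A[2][2] + B[2][2] = 4 + -3 = 1) = -6 (attained at k = 0)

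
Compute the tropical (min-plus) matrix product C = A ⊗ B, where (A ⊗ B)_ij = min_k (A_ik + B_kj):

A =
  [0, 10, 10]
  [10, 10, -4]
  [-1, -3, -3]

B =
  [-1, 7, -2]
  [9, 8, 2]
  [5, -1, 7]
A ⊗ B =
  [-1, 7, -2]
  [1, -5, 3]
  [-2, -4, -3]

Apply the min-plus product entry-by-entry:
  C[0][0] = min over k of (A[0][0] + B[0][0] = 0 + -1 = -1, A[0][1] + B[1][0] = 10 + 9 = 19, A[0][2] + B[2][0] = 10 + 5 = 15) = -1 (attained at k = 0)
  C[0][1] = min over k of (A[0][0] + B[0][1] = 0 + 7 = 7, A[0][1] + B[1][1] = 10 + 8 = 18, A[0][2] + B[2][1] = 10 + -1 = 9) = 7 (attained at k = 0)
  C[0][2] = min over k of (A[0][0] + B[0][2] = 0 + -2 = -2, A[0][1] + B[1][2] = 10 + 2 = 12, A[0][2] + B[2][2] = 10 + 7 = 17) = -2 (attained at k = 0)
  C[1][0] = min over k of (A[1][0] + B[0][0] = 10 + -1 = 9, A[1][1] + B[1][0] = 10 + 9 = 19, A[1][2] + B[2][0] = -4 + 5 = 1) = 1 (attained at k = 2)
  C[1][1] = min over k of (A[1][0] + B[0][1] = 10 + 7 = 17, A[1][1] + B[1][1] = 10 + 8 = 18, A[1][2] + B[2][1] = -4 + -1 = -5) = -5 (attained at k = 2)
  C[1][2] = min over k of (A[1][0] + B[0][2] = 10 + -2 = 8, A[1][1] + B[1][2] = 10 + 2 = 12, A[1][2] + B[2][2] = -4 + 7 = 3) = 3 (attained at k = 2)
  C[2][0] = min over k of (A[2][0] + B[0][0] = -1 + -1 = -2, A[2][1] + B[1][0] = -3 + 9 = 6, A[2][2] + B[2][0] = -3 + 5 = 2) = -2 (attained at k = 0)
  C[2][1] = min over k of (A[2][0] + B[0][1] = -1 + 7 = 6, A[2][1] + B[1][1] = -3 + 8 = 5, A[2][2] + B[2][1] = -3 + -1 = -4) = -4 (attained at k = 2)
  C[2][2] = min over k of (A[2][0] + B[0][2] = -1 + -2 = -3, A[2][1] + B[1][2] = -3 + 2 = -1, A[2][2] + B[2][2] = -3 + 7 = 4) = -3 (attained at k = 0)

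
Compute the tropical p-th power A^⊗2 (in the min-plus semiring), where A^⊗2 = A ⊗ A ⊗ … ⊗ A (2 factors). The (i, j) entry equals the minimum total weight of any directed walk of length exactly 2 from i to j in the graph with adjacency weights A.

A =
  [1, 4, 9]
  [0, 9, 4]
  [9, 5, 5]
A^⊗2 =
  [2, 5, 8]
  [1, 4, 9]
  [5, 10, 9]

Each entry (A^⊗2)_ij equals the minimum over all length-2 walks i = v_0 → v_1 → … → v_2 = j of Σ_t A[v_t][v_{t+1}]. For example, for (i, j) = (0, 2) we minimise over 3 possible intermediate vertex sequences; the minimum is 8, attained along the walk 0 → 1 → 2.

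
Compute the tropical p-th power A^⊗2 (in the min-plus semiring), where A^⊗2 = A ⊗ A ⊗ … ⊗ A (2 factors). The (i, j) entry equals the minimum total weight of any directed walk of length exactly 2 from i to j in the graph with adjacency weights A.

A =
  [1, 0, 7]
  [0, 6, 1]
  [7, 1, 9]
A^⊗2 =
  [0, 1, 1]
  [1, 0, 7]
  [1, 7, 2]

Each entry (A^⊗2)_ij equals the minimum over all length-2 walks i = v_0 → v_1 → … → v_2 = j of Σ_t A[v_t][v_{t+1}]. For example, for (i, j) = (0, 2) we minimise over 3 possible intermediate vertex sequences; the minimum is 1, attained along the walk 0 → 1 → 2.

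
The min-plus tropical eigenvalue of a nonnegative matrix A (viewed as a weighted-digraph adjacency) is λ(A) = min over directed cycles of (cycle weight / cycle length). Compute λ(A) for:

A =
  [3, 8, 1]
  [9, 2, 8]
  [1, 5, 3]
λ(A) = 1

Enumerate directed cycles and compute their means (weight / length). Sample:
  cycle 0 → 0: weight = 3, length = 1, mean = 3/1 ≈ 3.000
  cycle 1 → 1: weight = 2, length = 1, mean = 2/1 ≈ 2.000
  cycle 2 → 2: weight = 3, length = 1, mean = 3/1 ≈ 3.000
  cycle 0 → 1 → 0: weight = 17, length = 2, mean = 17/2 ≈ 8.500
  cycle 0 → 2 → 0: weight = 2, length = 2, mean = 2/2 ≈ 1.000
  cycle 1 → 0 → 1: weight = 17, length = 2, mean = 17/2 ≈ 8.500
Minimum mean = 1.000, attained e.g. along the cycle 0 → 2 → 0 with weight 2 and length 2. So λ(A) = 2/2 = 1.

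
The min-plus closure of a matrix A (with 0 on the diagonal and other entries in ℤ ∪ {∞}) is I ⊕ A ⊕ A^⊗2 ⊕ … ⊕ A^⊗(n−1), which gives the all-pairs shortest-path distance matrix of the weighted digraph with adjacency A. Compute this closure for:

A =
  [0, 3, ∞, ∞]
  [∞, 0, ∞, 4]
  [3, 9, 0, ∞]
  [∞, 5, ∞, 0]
Closure =
  [0, 3, ∞, 7]
  [∞, 0, ∞, 4]
  [3, 6, 0, 10]
  [∞, 5, ∞, 0]

This is the Floyd-Warshall all-pairs shortest-path computation. For each intermediate vertex k = 0, 1, …, 3, update dist[i][j] ← min(dist[i][j], dist[i][k] + dist[k][j]). The final matrix gives, for each (i, j), the minimum total weight of any directed path from i to j (possibly empty when i = j).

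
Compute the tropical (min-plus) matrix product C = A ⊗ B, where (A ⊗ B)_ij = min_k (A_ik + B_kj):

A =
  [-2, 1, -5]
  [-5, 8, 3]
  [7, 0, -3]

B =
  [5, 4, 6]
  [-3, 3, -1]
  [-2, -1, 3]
A ⊗ B =
  [-7, -6, -2]
  [0, -1, 1]
  [-5, -4, -1]

Apply the min-plus product entry-by-entry:
  C[0][0] = min over k of (A[0][0] + B[0][0] = -2 + 5 = 3, A[0][1] + B[1][0] = 1 + -3 = -2, A[0][2] + B[2][0] = -5 + -2 = -7) = -7 (attained at k = 2)
  C[0][1] = min over k of (A[0][0] + B[0][1] = -2 + 4 = 2, A[0][1] + B[1][1] = 1 + 3 = 4, A[0][2] + B[2][1] = -5 + -1 = -6) = -6 (attained at k = 2)
  C[0][2] = min over k of (A[0][0] + B[0][2] = -2 + 6 = 4, A[0][1] + B[1][2] = 1 + -1 = 0, A[0][2] + B[2][2] = -5 + 3 = -2) = -2 (attained at k = 2)
  C[1][0] = min over k of (A[1][0] + B[0][0] = -5 + 5 = 0, A[1][1] + B[1][0] = 8 + -3 = 5, A[1][2] + B[2][0] = 3 + -2 = 1) = 0 (attained at k = 0)
  C[1][1] = min over k of (A[1][0] + B[0][1] = -5 + 4 = -1, A[1][1] + B[1][1] = 8 + 3 = 11, A[1][2] + B[2][1] = 3 + -1 = 2) = -1 (attained at k = 0)
  C[1][2] = min over k of (A[1][0] + B[0][2] = -5 + 6 = 1, A[1][1] + B[1][2] = 8 + -1 = 7, A[1][2] + B[2][2] = 3 + 3 = 6) = 1 (attained at k = 0)
  C[2][0] = min over k of (A[2][0] + B[0][0] = 7 + 5 = 12, A[2][1] + B[1][0] = 0 + -3 = -3, A[2][2] + B[2][0] = -3 + -2 = -5) = -5 (attained at k = 2)
  C[2][1] = min over k of (A[2][0] + B[0][1] = 7 + 4 = 11, A[2][1] + B[1][1] = 0 + 3 = 3, A[2][2] + B[2][1] = -3 + -1 = -4) = -4 (attained at k = 2)
  C[2][2] = min over k of (A[2][0] + B[0][2] = 7 + 6 = 13, A[2][1] + B[1][2] = 0 + -1 = -1, A[2][2] + B[2][2] = -3 + 3 = 0) = -1 (attained at k = 1)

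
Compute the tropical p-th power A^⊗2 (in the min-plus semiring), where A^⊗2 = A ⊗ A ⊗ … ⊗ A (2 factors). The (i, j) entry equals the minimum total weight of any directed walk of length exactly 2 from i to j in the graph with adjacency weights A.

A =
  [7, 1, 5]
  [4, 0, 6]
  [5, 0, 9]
A^⊗2 =
  [5, 1, 7]
  [4, 0, 6]
  [4, 0, 6]

Each entry (A^⊗2)_ij equals the minimum over all length-2 walks i = v_0 → v_1 → … → v_2 = j of Σ_t A[v_t][v_{t+1}]. For example, for (i, j) = (0, 2) we minimise over 3 possible intermediate vertex sequences; the minimum is 7, attained along the walk 0 → 1 → 2.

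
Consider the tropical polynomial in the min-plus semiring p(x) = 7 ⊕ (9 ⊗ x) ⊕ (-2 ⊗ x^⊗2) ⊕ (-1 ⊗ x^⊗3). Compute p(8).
p(8) = 7

A tropical monomial a ⊗ x^⊗i evaluates to a + i · x. Evaluating each term at x = 8:
  Term 0 contributes 7 + 0 · 8 = 7
  Term 1 contributes 9 + 1 · 8 = 17
  Term 2 contributes -2 + 2 · 8 = 14
  Term 3 contributes -1 + 3 · 8 = 23
p(8) = ⊕ of these = min[7, 17, 14, 23] = 7.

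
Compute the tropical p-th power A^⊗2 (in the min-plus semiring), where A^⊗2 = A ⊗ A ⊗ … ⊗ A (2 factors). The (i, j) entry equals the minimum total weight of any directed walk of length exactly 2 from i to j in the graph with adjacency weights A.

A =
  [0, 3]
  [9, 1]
A^⊗2 =
  [0, 3]
  [9, 2]

Each entry (A^⊗2)_ij equals the minimum over all length-2 walks i = v_0 → v_1 → … → v_2 = j of Σ_t A[v_t][v_{t+1}]. For example, for (i, j) = (0, 1) we minimise over 2 possible intermediate vertex sequences; the minimum is 3, attained along the walk 0 → 0 → 1.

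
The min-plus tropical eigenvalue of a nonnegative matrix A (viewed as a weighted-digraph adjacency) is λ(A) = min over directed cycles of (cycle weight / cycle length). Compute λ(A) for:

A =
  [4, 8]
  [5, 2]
λ(A) = 2

Enumerate directed cycles and compute their means (weight / length). Sample:
  cycle 0 → 0: weight = 4, length = 1, mean = 4/1 ≈ 4.000
  cycle 1 → 1: weight = 2, length = 1, mean = 2/1 ≈ 2.000
  cycle 0 → 1 → 0: weight = 13, length = 2, mean = 13/2 ≈ 6.500
  cycle 1 → 0 → 1: weight = 13, length = 2, mean = 13/2 ≈ 6.500
Minimum mean = 2.000, attained e.g. along the cycle 1 → 1 with weight 2 and length 1. So λ(A) = 2/1 = 2.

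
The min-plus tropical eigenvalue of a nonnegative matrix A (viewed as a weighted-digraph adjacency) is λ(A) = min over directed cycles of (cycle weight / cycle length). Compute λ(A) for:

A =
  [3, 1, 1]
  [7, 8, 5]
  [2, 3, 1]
λ(A) = 1

Enumerate directed cycles and compute their means (weight / length). Sample:
  cycle 0 → 0: weight = 3, length = 1, mean = 3/1 ≈ 3.000
  cycle 1 → 1: weight = 8, length = 1, mean = 8/1 ≈ 8.000
  cycle 2 → 2: weight = 1, length = 1, mean = 1/1 ≈ 1.000
  cycle 0 → 1 → 0: weight = 8, length = 2, mean = 8/2 ≈ 4.000
  cycle 0 → 2 → 0: weight = 3, length = 2, mean = 3/2 ≈ 1.500
  cycle 1 → 0 → 1: weight = 8, length = 2, mean = 8/2 ≈ 4.000
Minimum mean = 1.000, attained e.g. along the cycle 2 → 2 with weight 1 and length 1. So λ(A) = 1/1 = 1.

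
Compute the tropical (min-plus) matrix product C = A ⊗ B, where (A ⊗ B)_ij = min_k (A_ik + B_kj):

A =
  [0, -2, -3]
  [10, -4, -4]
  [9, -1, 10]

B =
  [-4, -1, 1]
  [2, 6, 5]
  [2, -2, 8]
A ⊗ B =
  [-4, -5, 1]
  [-2, -6, 1]
  [1, 5, 4]

Apply the min-plus product entry-by-entry:
  C[0][0] = min over k of (A[0][0] + B[0][0] = 0 + -4 = -4, A[0][1] + B[1][0] = -2 + 2 = 0, A[0][2] + B[2][0] = -3 + 2 = -1) = -4 (attained at k = 0)
  C[0][1] = min over k of (A[0][0] + B[0][1] = 0 + -1 = -1, A[0][1] + B[1][1] = -2 + 6 = 4, A[0][2] + B[2][1] = -3 + -2 = -5) = -5 (attained at k = 2)
  C[0][2] = min over k of (A[0][0] + B[0][2] = 0 + 1 = 1, A[0][1] + B[1][2] = -2 + 5 = 3, A[0][2] + B[2][2] = -3 + 8 = 5) = 1 (attained at k = 0)
  C[1][0] = min over k of (A[1][0] + B[0][0] = 10 + -4 = 6, A[1][1] + B[1][0] = -4 + 2 = -2, A[1][2] + B[2][0] = -4 + 2 = -2) = -2 (attained at k = 1)
  C[1][1] = min over k of (A[1][0] + B[0][1] = 10 + -1 = 9, A[1][1] + B[1][1] = -4 + 6 = 2, A[1][2] + B[2][1] = -4 + -2 = -6) = -6 (attained at k = 2)
  C[1][2] = min over k of (A[1][0] + B[0][2] = 10 + 1 = 11, A[1][1] + B[1][2] = -4 + 5 = 1, A[1][2] + B[2][2] = -4 + 8 = 4) = 1 (attained at k = 1)
  C[2][0] = min over k of (A[2][0] + B[0][0] = 9 + -4 = 5, A[2][1] + B[1][0] = -1 + 2 = 1, A[2][2] + B[2][0] = 10 + 2 = 12) = 1 (attained at k = 1)
  C[2][1] = min over k of (A[2][0] + B[0][1] = 9 + -1 = 8, A[2][1] + B[1][1] = -1 + 6 = 5, A[2][2] + B[2][1] = 10 + -2 = 8) = 5 (attained at k = 1)
  C[2][2] = min over k of (A[2][0] + B[0][2] = 9 + 1 = 10, A[2][1] + B[1][2] = -1 + 5 = 4, A[2][2] + B[2][2] = 10 + 8 = 18) = 4 (attained at k = 1)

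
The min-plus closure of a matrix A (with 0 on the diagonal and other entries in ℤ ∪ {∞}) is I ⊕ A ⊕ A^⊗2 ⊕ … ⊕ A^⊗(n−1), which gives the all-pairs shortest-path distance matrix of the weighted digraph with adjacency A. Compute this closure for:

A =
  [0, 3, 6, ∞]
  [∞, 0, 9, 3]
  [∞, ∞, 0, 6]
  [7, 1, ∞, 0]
Closure =
  [0, 3, 6, 6]
  [10, 0, 9, 3]
  [13, 7, 0, 6]
  [7, 1, 10, 0]

This is the Floyd-Warshall all-pairs shortest-path computation. For each intermediate vertex k = 0, 1, …, 3, update dist[i][j] ← min(dist[i][j], dist[i][k] + dist[k][j]). The final matrix gives, for each (i, j), the minimum total weight of any directed path from i to j (possibly empty when i = j).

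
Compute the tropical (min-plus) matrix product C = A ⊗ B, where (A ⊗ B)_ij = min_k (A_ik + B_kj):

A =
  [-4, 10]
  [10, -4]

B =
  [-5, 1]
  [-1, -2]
A ⊗ B =
  [-9, -3]
  [-5, -6]

Apply the min-plus product entry-by-entry:
  C[0][0] = min over k of (A[0][0] + B[0][0] = -4 + -5 = -9, A[0][1] + B[1][0] = 10 + -1 = 9) = -9 (attained at k = 0)
  C[0][1] = min over k of (A[0][0] + B[0][1] = -4 + 1 = -3, A[0][1] + B[1][1] = 10 + -2 = 8) = -3 (attained at k = 0)
  C[1][0] = min over k of (A[1][0] + B[0][0] = 10 + -5 = 5, A[1][1] + B[1][0] = -4 + -1 = -5) = -5 (attained at k = 1)
  C[1][1] = min over k of (A[1][0] + B[0][1] = 10 + 1 = 11, A[1][1] + B[1][1] = -4 + -2 = -6) = -6 (attained at k = 1)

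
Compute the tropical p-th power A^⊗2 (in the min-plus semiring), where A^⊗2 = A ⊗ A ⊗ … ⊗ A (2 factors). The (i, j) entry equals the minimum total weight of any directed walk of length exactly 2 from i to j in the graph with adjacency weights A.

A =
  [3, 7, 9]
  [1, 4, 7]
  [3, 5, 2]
A^⊗2 =
  [6, 10, 11]
  [4, 8, 9]
  [5, 7, 4]

Each entry (A^⊗2)_ij equals the minimum over all length-2 walks i = v_0 → v_1 → … → v_2 = j of Σ_t A[v_t][v_{t+1}]. For example, for (i, j) = (0, 2) we minimise over 3 possible intermediate vertex sequences; the minimum is 11, attained along the walk 0 → 2 → 2.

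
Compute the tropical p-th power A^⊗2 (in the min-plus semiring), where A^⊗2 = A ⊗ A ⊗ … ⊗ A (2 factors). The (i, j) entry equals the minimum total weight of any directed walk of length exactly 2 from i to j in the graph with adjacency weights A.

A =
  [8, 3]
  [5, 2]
A^⊗2 =
  [8, 5]
  [7, 4]

Each entry (A^⊗2)_ij equals the minimum over all length-2 walks i = v_0 → v_1 → … → v_2 = j of Σ_t A[v_t][v_{t+1}]. For example, for (i, j) = (0, 1) we minimise over 2 possible intermediate vertex sequences; the minimum is 5, attained along the walk 0 → 1 → 1.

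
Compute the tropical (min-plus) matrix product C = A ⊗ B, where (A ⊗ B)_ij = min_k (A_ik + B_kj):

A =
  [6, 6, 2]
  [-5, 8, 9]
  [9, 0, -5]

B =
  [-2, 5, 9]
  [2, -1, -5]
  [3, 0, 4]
A ⊗ B =
  [4, 2, 1]
  [-7, 0, 3]
  [-2, -5, -5]

Apply the min-plus product entry-by-entry:
  C[0][0] = min over k of (A[0][0] + B[0][0] = 6 + -2 = 4, A[0][1] + B[1][0] = 6 + 2 = 8, A[0][2] + B[2][0] = 2 + 3 = 5) = 4 (attained at k = 0)
  C[0][1] = min over k of (A[0][0] + B[0][1] = 6 + 5 = 11, A[0][1] + B[1][1] = 6 + -1 = 5, A[0][2] + B[2][1] = 2 + 0 = 2) = 2 (attained at k = 2)
  C[0][2] = min over k of (A[0][0] + B[0][2] = 6 + 9 = 15, A[0][1] + B[1][2] = 6 + -5 = 1, A[0][2] + B[2][2] = 2 + 4 = 6) = 1 (attained at k = 1)
  C[1][0] = min over k of (A[1][0] + B[0][0] = -5 + -2 = -7, A[1][1] + B[1][0] = 8 + 2 = 10, A[1][2] + B[2][0] = 9 + 3 = 12) = -7 (attained at k = 0)
  C[1][1] = min over k of (A[1][0] + B[0][1] = -5 + 5 = 0, A[1][1] + B[1][1] = 8 + -1 = 7, A[1][2] + B[2][1] = 9 + 0 = 9) = 0 (attained at k = 0)
  C[1][2] = min over k of (A[1][0] + B[0][2] = -5 + 9 = 4, A[1][1] + B[1][2] = 8 + -5 = 3, A[1][2] + B[2][2] = 9 + 4 = 13) = 3 (attained at k = 1)
  C[2][0] = min over k of (A[2][0] + B[0][0] = 9 + -2 = 7, A[2][1] + B[1][0] = 0 + 2 = 2, A[2][2] + B[2][0] = -5 + 3 = -2) = -2 (attained at k = 2)
  C[2][1] = min over k of (A[2][0] + B[0][1] = 9 + 5 = 14, A[2][1] + B[1][1] = 0 + -1 = -1, A[2][2] + B[2][1] = -5 + 0 = -5) = -5 (attained at k = 2)
  C[2][2] = min over k of (A[2][0] + B[0][2] = 9 + 9 = 18, A[2][1] + B[1][2] = 0 + -5 = -5, A[2][2] + B[2][2] = -5 + 4 = -1) = -5 (attained at k = 1)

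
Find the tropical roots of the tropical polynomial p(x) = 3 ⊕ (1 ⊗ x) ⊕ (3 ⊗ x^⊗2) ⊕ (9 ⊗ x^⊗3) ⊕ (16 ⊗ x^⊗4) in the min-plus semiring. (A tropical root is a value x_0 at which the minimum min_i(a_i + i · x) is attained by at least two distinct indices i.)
Roots: {-7, -6, -2, 2}

Each tropical root is a break point of the lower envelope of the lines y = a_i + i · x (there are 5 lines, with slopes 0, 1, ..., 4). Only the lines that attain the minimum somewhere contribute to roots; other lines are dominated. Here the surviving (envelope) indices are i = 4, i = 3, i = 2, i = 1, i = 0.
Intersections between consecutive envelope lines give the roots: for adjacent envelope indices i < j the intersection is x = (a_i − a_j) / (j − i). Reading off the sorted break points: {-7, -6, -2, 2}.
Verification: at each break x_0, at least two indices attain the minimum of min_i(a_i + i · x_0).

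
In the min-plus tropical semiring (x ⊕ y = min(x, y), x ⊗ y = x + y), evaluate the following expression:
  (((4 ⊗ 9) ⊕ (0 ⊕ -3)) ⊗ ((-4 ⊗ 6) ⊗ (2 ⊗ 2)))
(((4 ⊗ 9) ⊕ (0 ⊕ -3)) ⊗ ((-4 ⊗ 6) ⊗ (2 ⊗ 2))) = 3

Expand innermost to outermost. Recall ⊕ takes the minimum of its arguments and ⊗ takes their sum. Working out the expression (((4 ⊗ 9) ⊕ (0 ⊕ -3)) ⊗ ((-4 ⊗ 6) ⊗ (2 ⊗ 2))) gives 3.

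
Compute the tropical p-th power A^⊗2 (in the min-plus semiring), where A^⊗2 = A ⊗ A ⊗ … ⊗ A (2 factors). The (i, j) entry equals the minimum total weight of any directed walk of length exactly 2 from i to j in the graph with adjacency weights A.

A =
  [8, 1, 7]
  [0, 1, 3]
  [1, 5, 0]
A^⊗2 =
  [1, 2, 4]
  [1, 1, 3]
  [1, 2, 0]

Each entry (A^⊗2)_ij equals the minimum over all length-2 walks i = v_0 → v_1 → … → v_2 = j of Σ_t A[v_t][v_{t+1}]. For example, for (i, j) = (0, 2) we minimise over 3 possible intermediate vertex sequences; the minimum is 4, attained along the walk 0 → 1 → 2.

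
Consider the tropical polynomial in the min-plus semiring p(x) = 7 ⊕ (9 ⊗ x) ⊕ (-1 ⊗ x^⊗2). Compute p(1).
p(1) = 1

A tropical monomial a ⊗ x^⊗i evaluates to a + i · x. Evaluating each term at x = 1:
  Term 0 contributes 7 + 0 · 1 = 7
  Term 1 contributes 9 + 1 · 1 = 10
  Term 2 contributes -1 + 2 · 1 = 1
p(1) = ⊕ of these = min[7, 10, 1] = 1.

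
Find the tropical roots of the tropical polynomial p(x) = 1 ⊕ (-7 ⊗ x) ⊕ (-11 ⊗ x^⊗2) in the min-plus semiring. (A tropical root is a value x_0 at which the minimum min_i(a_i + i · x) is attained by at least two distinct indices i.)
Roots: {4, 8}

Each tropical root is a break point of the lower envelope of the lines y = a_i + i · x (there are 3 lines, with slopes 0, 1, ..., 2). Only the lines that attain the minimum somewhere contribute to roots; other lines are dominated. Here the surviving (envelope) indices are i = 2, i = 1, i = 0.
Intersections between consecutive envelope lines give the roots: for adjacent envelope indices i < j the intersection is x = (a_i − a_j) / (j − i). Reading off the sorted break points: {4, 8}.
Verification: at each break x_0, at least two indices attain the minimum of min_i(a_i + i · x_0).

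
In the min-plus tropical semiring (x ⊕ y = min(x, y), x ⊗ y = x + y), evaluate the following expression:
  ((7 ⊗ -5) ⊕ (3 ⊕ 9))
((7 ⊗ -5) ⊕ (3 ⊕ 9)) = 2

Expand innermost to outermost. Recall ⊕ takes the minimum of its arguments and ⊗ takes their sum. Working out the expression ((7 ⊗ -5) ⊕ (3 ⊕ 9)) gives 2.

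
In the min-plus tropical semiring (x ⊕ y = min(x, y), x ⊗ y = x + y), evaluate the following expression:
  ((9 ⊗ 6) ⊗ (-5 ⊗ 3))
((9 ⊗ 6) ⊗ (-5 ⊗ 3)) = 13

Expand innermost to outermost. Recall ⊕ takes the minimum of its arguments and ⊗ takes their sum. Working out the expression ((9 ⊗ 6) ⊗ (-5 ⊗ 3)) gives 13.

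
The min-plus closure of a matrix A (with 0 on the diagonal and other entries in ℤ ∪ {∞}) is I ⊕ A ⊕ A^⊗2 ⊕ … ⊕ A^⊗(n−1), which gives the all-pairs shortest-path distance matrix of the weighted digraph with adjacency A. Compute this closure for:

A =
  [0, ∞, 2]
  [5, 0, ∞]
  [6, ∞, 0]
Closure =
  [0, ∞, 2]
  [5, 0, 7]
  [6, ∞, 0]

This is the Floyd-Warshall all-pairs shortest-path computation. For each intermediate vertex k = 0, 1, …, 2, update dist[i][j] ← min(dist[i][j], dist[i][k] + dist[k][j]). The final matrix gives, for each (i, j), the minimum total weight of any directed path from i to j (possibly empty when i = j).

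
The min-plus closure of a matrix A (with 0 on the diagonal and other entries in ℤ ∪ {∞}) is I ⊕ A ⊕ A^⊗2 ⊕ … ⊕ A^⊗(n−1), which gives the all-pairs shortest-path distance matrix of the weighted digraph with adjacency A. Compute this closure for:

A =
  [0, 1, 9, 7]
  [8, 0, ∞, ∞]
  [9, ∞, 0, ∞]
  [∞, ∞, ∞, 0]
Closure =
  [0, 1, 9, 7]
  [8, 0, 17, 15]
  [9, 10, 0, 16]
  [∞, ∞, ∞, 0]

This is the Floyd-Warshall all-pairs shortest-path computation. For each intermediate vertex k = 0, 1, …, 3, update dist[i][j] ← min(dist[i][j], dist[i][k] + dist[k][j]). The final matrix gives, for each (i, j), the minimum total weight of any directed path from i to j (possibly empty when i = j).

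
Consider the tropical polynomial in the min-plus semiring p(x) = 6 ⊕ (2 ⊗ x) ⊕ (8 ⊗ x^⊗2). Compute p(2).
p(2) = 4

A tropical monomial a ⊗ x^⊗i evaluates to a + i · x. Evaluating each term at x = 2:
  Term 0 contributes 6 + 0 · 2 = 6
  Term 1 contributes 2 + 1 · 2 = 4
  Term 2 contributes 8 + 2 · 2 = 12
p(2) = ⊕ of these = min[6, 4, 12] = 4.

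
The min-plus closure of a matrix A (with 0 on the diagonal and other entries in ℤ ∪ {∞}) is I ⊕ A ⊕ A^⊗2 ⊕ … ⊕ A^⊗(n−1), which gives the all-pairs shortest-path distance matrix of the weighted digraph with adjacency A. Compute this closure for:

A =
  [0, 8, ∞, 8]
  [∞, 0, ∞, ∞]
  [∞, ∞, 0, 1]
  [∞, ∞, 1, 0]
Closure =
  [0, 8, 9, 8]
  [∞, 0, ∞, ∞]
  [∞, ∞, 0, 1]
  [∞, ∞, 1, 0]

This is the Floyd-Warshall all-pairs shortest-path computation. For each intermediate vertex k = 0, 1, …, 3, update dist[i][j] ← min(dist[i][j], dist[i][k] + dist[k][j]). The final matrix gives, for each (i, j), the minimum total weight of any directed path from i to j (possibly empty when i = j).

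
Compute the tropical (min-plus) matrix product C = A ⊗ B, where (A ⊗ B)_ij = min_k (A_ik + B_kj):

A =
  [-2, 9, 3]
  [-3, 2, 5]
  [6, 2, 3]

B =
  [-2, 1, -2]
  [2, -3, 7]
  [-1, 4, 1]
A ⊗ B =
  [-4, -1, -4]
  [-5, -2, -5]
  [2, -1, 4]

Apply the min-plus product entry-by-entry:
  C[0][0] = min over k of (A[0][0] + B[0][0] = -2 + -2 = -4, A[0][1] + B[1][0] = 9 + 2 = 11, A[0][2] + B[2][0] = 3 + -1 = 2) = -4 (attained at k = 0)
  C[0][1] = min over k of (A[0][0] + B[0][1] = -2 + 1 = -1, A[0][1] + B[1][1] = 9 + -3 = 6, A[0][2] + B[2][1] = 3 + 4 = 7) = -1 (attained at k = 0)
  C[0][2] = min over k of (A[0][0] + B[0][2] = -2 + -2 = -4, A[0][1] + B[1][2] = 9 + 7 = 16, A[0][2] + B[2][2] = 3 + 1 = 4) = -4 (attained at k = 0)
  C[1][0] = min over k of (A[1][0] + B[0][0] = -3 + -2 = -5, A[1][1] + B[1][0] = 2 + 2 = 4, A[1][2] + B[2][0] = 5 + -1 = 4) = -5 (attained at k = 0)
  C[1][1] = min over k of (A[1][0] + B[0][1] = -3 + 1 = -2, A[1][1] + B[1][1] = 2 + -3 = -1, A[1][2] + B[2][1] = 5 + 4 = 9) = -2 (attained at k = 0)
  C[1][2] = min over k of (A[1][0] + B[0][2] = -3 + -2 = -5, A[1][1] + B[1][2] = 2 + 7 = 9, A[1][2] + B[2][2] = 5 + 1 = 6) = -5 (attained at k = 0)
  C[2][0] = min over k of (A[2][0] + B[0][0] = 6 + -2 = 4, A[2][1] + B[1][0] = 2 + 2 = 4, A[2][2] + B[2][0] = 3 + -1 = 2) = 2 (attained at k = 2)
  C[2][1] = min over k of (A[2][0] + B[0][1] = 6 + 1 = 7, A[2][1] + B[1][1] = 2 + -3 = -1, A[2][2] + B[2][1] = 3 + 4 = 7) = -1 (attained at k = 1)
  C[2][2] = min over k of (A[2][0] + B[0][2] = 6 + -2 = 4, A[2][1] + B[1][2] = 2 + 7 = 9, A[2][2] + B[2][2] = 3 + 1 = 4) = 4 (attained at k = 0)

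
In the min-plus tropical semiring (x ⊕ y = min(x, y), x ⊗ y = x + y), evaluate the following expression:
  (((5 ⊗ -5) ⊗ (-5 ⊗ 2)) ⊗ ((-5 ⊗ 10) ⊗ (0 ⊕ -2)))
(((5 ⊗ -5) ⊗ (-5 ⊗ 2)) ⊗ ((-5 ⊗ 10) ⊗ (0 ⊕ -2))) = 0

Expand innermost to outermost. Recall ⊕ takes the minimum of its arguments and ⊗ takes their sum. Working out the expression (((5 ⊗ -5) ⊗ (-5 ⊗ 2)) ⊗ ((-5 ⊗ 10) ⊗ (0 ⊕ -2))) gives 0.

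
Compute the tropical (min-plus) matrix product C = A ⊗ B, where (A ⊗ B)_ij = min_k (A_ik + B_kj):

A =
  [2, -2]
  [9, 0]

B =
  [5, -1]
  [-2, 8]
A ⊗ B =
  [-4, 1]
  [-2, 8]

Apply the min-plus product entry-by-entry:
  C[0][0] = min over k of (A[0][0] + B[0][0] = 2 + 5 = 7, A[0][1] + B[1][0] = -2 + -2 = -4) = -4 (attained at k = 1)
  C[0][1] = min over k of (A[0][0] + B[0][1] = 2 + -1 = 1, A[0][1] + B[1][1] = -2 + 8 = 6) = 1 (attained at k = 0)
  C[1][0] = min over k of (A[1][0] + B[0][0] = 9 + 5 = 14, A[1][1] + B[1][0] = 0 + -2 = -2) = -2 (attained at k = 1)
  C[1][1] = min over k of (A[1][0] + B[0][1] = 9 + -1 = 8, A[1][1] + B[1][1] = 0 + 8 = 8) = 8 (attained at k = 0)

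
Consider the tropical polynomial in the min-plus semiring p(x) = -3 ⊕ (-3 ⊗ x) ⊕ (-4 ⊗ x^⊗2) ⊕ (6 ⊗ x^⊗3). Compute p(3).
p(3) = -3

A tropical monomial a ⊗ x^⊗i evaluates to a + i · x. Evaluating each term at x = 3:
  Term 0 contributes -3 + 0 · 3 = -3
  Term 1 contributes -3 + 1 · 3 = 0
  Term 2 contributes -4 + 2 · 3 = 2
  Term 3 contributes 6 + 3 · 3 = 15
p(3) = ⊕ of these = min[-3, 0, 2, 15] = -3.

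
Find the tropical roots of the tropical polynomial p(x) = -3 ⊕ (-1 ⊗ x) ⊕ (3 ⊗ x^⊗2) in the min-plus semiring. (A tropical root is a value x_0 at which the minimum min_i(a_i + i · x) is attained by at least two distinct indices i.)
Roots: {-4, -2}

Each tropical root is a break point of the lower envelope of the lines y = a_i + i · x (there are 3 lines, with slopes 0, 1, ..., 2). Only the lines that attain the minimum somewhere contribute to roots; other lines are dominated. Here the surviving (envelope) indices are i = 2, i = 1, i = 0.
Intersections between consecutive envelope lines give the roots: for adjacent envelope indices i < j the intersection is x = (a_i − a_j) / (j − i). Reading off the sorted break points: {-4, -2}.
Verification: at each break x_0, at least two indices attain the minimum of min_i(a_i + i · x_0).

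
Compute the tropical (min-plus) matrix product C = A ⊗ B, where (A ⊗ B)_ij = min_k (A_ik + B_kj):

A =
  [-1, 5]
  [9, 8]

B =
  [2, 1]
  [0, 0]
A ⊗ B =
  [1, 0]
  [8, 8]

Apply the min-plus product entry-by-entry:
  C[0][0] = min over k of (A[0][0] + B[0][0] = -1 + 2 = 1, A[0][1] + B[1][0] = 5 + 0 = 5) = 1 (attained at k = 0)
  C[0][1] = min over k of (A[0][0] + B[0][1] = -1 + 1 = 0, A[0][1] + B[1][1] = 5 + 0 = 5) = 0 (attained at k = 0)
  C[1][0] = min over k of (A[1][0] + B[0][0] = 9 + 2 = 11, A[1][1] + B[1][0] = 8 + 0 = 8) = 8 (attained at k = 1)
  C[1][1] = min over k of (A[1][0] + B[0][1] = 9 + 1 = 10, A[1][1] + B[1][1] = 8 + 0 = 8) = 8 (attained at k = 1)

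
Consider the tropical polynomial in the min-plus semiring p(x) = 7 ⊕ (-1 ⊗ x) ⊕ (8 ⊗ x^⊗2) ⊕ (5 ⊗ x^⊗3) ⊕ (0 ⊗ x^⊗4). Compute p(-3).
p(-3) = -12

A tropical monomial a ⊗ x^⊗i evaluates to a + i · x. Evaluating each term at x = -3:
  Term 0 contributes 7 + 0 · -3 = 7
  Term 1 contributes -1 + 1 · -3 = -4
  Term 2 contributes 8 + 2 · -3 = 2
  Term 3 contributes 5 + 3 · -3 = -4
  Term 4 contributes 0 + 4 · -3 = -12
p(-3) = ⊕ of these = min[7, -4, 2, -4, -12] = -12.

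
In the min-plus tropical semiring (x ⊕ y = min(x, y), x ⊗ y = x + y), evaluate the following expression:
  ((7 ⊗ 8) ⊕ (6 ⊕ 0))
((7 ⊗ 8) ⊕ (6 ⊕ 0)) = 0

Expand innermost to outermost. Recall ⊕ takes the minimum of its arguments and ⊗ takes their sum. Working out the expression ((7 ⊗ 8) ⊕ (6 ⊕ 0)) gives 0.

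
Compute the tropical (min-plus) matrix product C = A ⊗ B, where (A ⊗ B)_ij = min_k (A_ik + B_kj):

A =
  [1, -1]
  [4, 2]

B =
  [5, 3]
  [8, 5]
A ⊗ B =
  [6, 4]
  [9, 7]

Apply the min-plus product entry-by-entry:
  C[0][0] = min over k of (A[0][0] + B[0][0] = 1 + 5 = 6, A[0][1] + B[1][0] = -1 + 8 = 7) = 6 (attained at k = 0)
  C[0][1] = min over k of (A[0][0] + B[0][1] = 1 + 3 = 4, A[0][1] + B[1][1] = -1 + 5 = 4) = 4 (attained at k = 0)
  C[1][0] = min over k of (A[1][0] + B[0][0] = 4 + 5 = 9, A[1][1] + B[1][0] = 2 + 8 = 10) = 9 (attained at k = 0)
  C[1][1] = min over k of (A[1][0] + B[0][1] = 4 + 3 = 7, A[1][1] + B[1][1] = 2 + 5 = 7) = 7 (attained at k = 0)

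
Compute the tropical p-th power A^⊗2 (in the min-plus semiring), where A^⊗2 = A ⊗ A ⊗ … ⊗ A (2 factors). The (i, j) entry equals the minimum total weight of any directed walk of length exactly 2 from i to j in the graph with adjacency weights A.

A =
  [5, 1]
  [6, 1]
A^⊗2 =
  [7, 2]
  [7, 2]

Each entry (A^⊗2)_ij equals the minimum over all length-2 walks i = v_0 → v_1 → … → v_2 = j of Σ_t A[v_t][v_{t+1}]. For example, for (i, j) = (0, 1) we minimise over 2 possible intermediate vertex sequences; the minimum is 2, attained along the walk 0 → 1 → 1.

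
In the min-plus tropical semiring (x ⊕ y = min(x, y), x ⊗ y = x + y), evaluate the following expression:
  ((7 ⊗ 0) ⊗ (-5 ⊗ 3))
((7 ⊗ 0) ⊗ (-5 ⊗ 3)) = 5

Expand innermost to outermost. Recall ⊕ takes the minimum of its arguments and ⊗ takes their sum. Working out the expression ((7 ⊗ 0) ⊗ (-5 ⊗ 3)) gives 5.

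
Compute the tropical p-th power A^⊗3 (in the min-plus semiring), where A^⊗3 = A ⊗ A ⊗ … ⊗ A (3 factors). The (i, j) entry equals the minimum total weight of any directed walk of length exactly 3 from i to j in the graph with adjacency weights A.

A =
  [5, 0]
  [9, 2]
A^⊗3 =
  [11, 4]
  [13, 6]

Each entry (A^⊗3)_ij equals the minimum over all length-3 walks i = v_0 → v_1 → … → v_3 = j of Σ_t A[v_t][v_{t+1}]. For example, for (i, j) = (0, 1) we minimise over 4 possible intermediate vertex sequences; the minimum is 4, attained along the walk 0 → 1 → 1 → 1.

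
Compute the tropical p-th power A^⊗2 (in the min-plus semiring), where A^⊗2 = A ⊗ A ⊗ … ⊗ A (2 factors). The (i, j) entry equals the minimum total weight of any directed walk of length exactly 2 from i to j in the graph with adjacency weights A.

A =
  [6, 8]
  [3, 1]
A^⊗2 =
  [11, 9]
  [4, 2]

Each entry (A^⊗2)_ij equals the minimum over all length-2 walks i = v_0 → v_1 → … → v_2 = j of Σ_t A[v_t][v_{t+1}]. For example, for (i, j) = (0, 1) we minimise over 2 possible intermediate vertex sequences; the minimum is 9, attained along the walk 0 → 1 → 1.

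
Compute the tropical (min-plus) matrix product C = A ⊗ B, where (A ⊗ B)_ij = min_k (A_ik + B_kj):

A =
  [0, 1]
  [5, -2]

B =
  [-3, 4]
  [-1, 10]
A ⊗ B =
  [-3, 4]
  [-3, 8]

Apply the min-plus product entry-by-entry:
  C[0][0] = min over k of (A[0][0] + B[0][0] = 0 + -3 = -3, A[0][1] + B[1][0] = 1 + -1 = 0) = -3 (attained at k = 0)
  C[0][1] = min over k of (A[0][0] + B[0][1] = 0 + 4 = 4, A[0][1] + B[1][1] = 1 + 10 = 11) = 4 (attained at k = 0)
  C[1][0] = min over k of (A[1][0] + B[0][0] = 5 + -3 = 2, A[1][1] + B[1][0] = -2 + -1 = -3) = -3 (attained at k = 1)
  C[1][1] = min over k of (A[1][0] + B[0][1] = 5 + 4 = 9, A[1][1] + B[1][1] = -2 + 10 = 8) = 8 (attained at k = 1)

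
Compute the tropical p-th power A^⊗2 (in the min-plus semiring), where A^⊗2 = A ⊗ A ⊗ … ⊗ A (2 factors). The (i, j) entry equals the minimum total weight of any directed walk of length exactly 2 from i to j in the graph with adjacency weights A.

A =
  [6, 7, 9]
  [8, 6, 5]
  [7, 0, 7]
A^⊗2 =
  [12, 9, 12]
  [12, 5, 11]
  [8, 6, 5]

Each entry (A^⊗2)_ij equals the minimum over all length-2 walks i = v_0 → v_1 → … → v_2 = j of Σ_t A[v_t][v_{t+1}]. For example, for (i, j) = (0, 2) we minimise over 3 possible intermediate vertex sequences; the minimum is 12, attained along the walk 0 → 1 → 2.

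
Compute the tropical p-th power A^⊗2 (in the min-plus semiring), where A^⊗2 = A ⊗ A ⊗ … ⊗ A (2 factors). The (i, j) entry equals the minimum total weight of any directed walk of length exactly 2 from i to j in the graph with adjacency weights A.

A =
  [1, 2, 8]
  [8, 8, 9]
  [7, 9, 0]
A^⊗2 =
  [2, 3, 8]
  [9, 10, 9]
  [7, 9, 0]

Each entry (A^⊗2)_ij equals the minimum over all length-2 walks i = v_0 → v_1 → … → v_2 = j of Σ_t A[v_t][v_{t+1}]. For example, for (i, j) = (0, 2) we minimise over 3 possible intermediate vertex sequences; the minimum is 8, attained along the walk 0 → 2 → 2.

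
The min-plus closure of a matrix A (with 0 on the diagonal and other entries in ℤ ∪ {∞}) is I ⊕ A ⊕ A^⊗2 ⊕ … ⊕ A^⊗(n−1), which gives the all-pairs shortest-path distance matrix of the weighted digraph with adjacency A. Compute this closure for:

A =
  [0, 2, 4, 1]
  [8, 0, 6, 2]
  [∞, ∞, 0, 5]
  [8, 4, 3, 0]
Closure =
  [0, 2, 4, 1]
  [8, 0, 5, 2]
  [13, 9, 0, 5]
  [8, 4, 3, 0]

This is the Floyd-Warshall all-pairs shortest-path computation. For each intermediate vertex k = 0, 1, …, 3, update dist[i][j] ← min(dist[i][j], dist[i][k] + dist[k][j]). The final matrix gives, for each (i, j), the minimum total weight of any directed path from i to j (possibly empty when i = j).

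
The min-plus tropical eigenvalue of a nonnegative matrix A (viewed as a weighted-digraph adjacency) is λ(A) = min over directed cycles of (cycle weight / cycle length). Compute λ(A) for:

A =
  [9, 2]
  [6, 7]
λ(A) = 4

Enumerate directed cycles and compute their means (weight / length). Sample:
  cycle 0 → 0: weight = 9, length = 1, mean = 9/1 ≈ 9.000
  cycle 1 → 1: weight = 7, length = 1, mean = 7/1 ≈ 7.000
  cycle 0 → 1 → 0: weight = 8, length = 2, mean = 8/2 ≈ 4.000
  cycle 1 → 0 → 1: weight = 8, length = 2, mean = 8/2 ≈ 4.000
Minimum mean = 4.000, attained e.g. along the cycle 0 → 1 → 0 with weight 8 and length 2. So λ(A) = 8/2 = 4.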